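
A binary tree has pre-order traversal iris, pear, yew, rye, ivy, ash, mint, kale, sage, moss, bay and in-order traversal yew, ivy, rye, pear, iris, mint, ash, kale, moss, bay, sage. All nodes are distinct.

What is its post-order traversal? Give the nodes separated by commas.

The first element of pre-order is the root; it splits in-order into left and right subtrees.
Root iris: left subtree has 4 nodes {yew, ivy, rye, pear}, right has 6 {mint, ash, kale, moss, bay, sage}.
  Root pear: left subtree has 3 nodes {yew, ivy, rye}, right has 0 { }.
    Root yew: left subtree has 0 nodes { }, right has 2 {ivy, rye}.
      Root rye: left subtree has 1 node {ivy}, right has 0 { }.
  Root ash: left subtree has 1 node {mint}, right has 4 {kale, moss, bay, sage}.
    Root kale: left subtree has 0 nodes { }, right has 3 {moss, bay, sage}.
      Root sage: left subtree has 2 nodes {moss, bay}, right has 0 { }.
        Root moss: left subtree has 0 nodes { }, right has 1 {bay}.

ivy, rye, yew, pear, mint, bay, moss, sage, kale, ash, iris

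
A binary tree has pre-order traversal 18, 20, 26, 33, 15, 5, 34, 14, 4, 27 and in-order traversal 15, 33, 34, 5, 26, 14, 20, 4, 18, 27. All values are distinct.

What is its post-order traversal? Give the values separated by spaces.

The first element of pre-order is the root; it splits in-order into left and right subtrees.
Root 18: left subtree has 8 nodes {15, 33, 34, 5, 26, 14, 20, 4}, right has 1 {27}.
  Root 20: left subtree has 6 nodes {15, 33, 34, 5, 26, 14}, right has 1 {4}.
    Root 26: left subtree has 4 nodes {15, 33, 34, 5}, right has 1 {14}.
      Root 33: left subtree has 1 node {15}, right has 2 {34, 5}.
        Root 5: left subtree has 1 node {34}, right has 0 { }.

15 34 5 33 14 26 4 20 27 18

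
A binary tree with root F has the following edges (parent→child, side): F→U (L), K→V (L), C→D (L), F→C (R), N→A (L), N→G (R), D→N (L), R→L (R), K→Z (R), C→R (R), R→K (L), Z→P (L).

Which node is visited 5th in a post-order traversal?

D

Post-order visits the left subtree, then the right subtree, then the node.
At F: go left to U.
  U is a leaf — visit U.
At F: go right to C.
  At C: go left to D.
    At D: go left to N.
      At N: go left to A.
        A is a leaf — visit A.
      At N: go right to G.
        G is a leaf — visit G.
      Visit N.
    At D: no right child.
    Visit D.
  At C: go right to R.
    At R: go left to K.
      At K: go left to V.
        V is a leaf — visit V.
      At K: go right to Z.
        At Z: go left to P.
          P is a leaf — visit P.
        At Z: no right child.
        Visit Z.
      Visit K.
    At R: go right to L.
      L is a leaf — visit L.
    Visit R.
  Visit C.
Visit F.
Full post-order sequence: U, A, G, N, D, V, P, Z, K, L, R, C, F.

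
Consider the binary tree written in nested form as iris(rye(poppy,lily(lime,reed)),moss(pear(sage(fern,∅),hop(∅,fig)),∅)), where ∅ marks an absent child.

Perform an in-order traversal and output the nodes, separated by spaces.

poppy rye lime lily reed iris fern sage pear hop fig moss

In-order visits the left subtree, then the node, then the right subtree.
At iris: go left to rye.
  At rye: go left to poppy.
    poppy is a leaf — visit poppy.
  Visit rye.
  At rye: go right to lily.
    At lily: go left to lime.
      lime is a leaf — visit lime.
    Visit lily.
    At lily: go right to reed.
      reed is a leaf — visit reed.
Visit iris.
At iris: go right to moss.
  At moss: go left to pear.
    At pear: go left to sage.
      At sage: go left to fern.
        fern is a leaf — visit fern.
      Visit sage.
      At sage: no right child.
    Visit pear.
    At pear: go right to hop.
      At hop: no left child.
      Visit hop.
      At hop: go right to fig.
        fig is a leaf — visit fig.
  Visit moss.
  At moss: no right child.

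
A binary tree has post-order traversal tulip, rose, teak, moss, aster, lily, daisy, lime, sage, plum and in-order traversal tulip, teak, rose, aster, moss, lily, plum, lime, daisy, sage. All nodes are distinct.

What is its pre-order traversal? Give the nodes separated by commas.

The last element of post-order is the root; it splits in-order into left and right subtrees.
Root plum: left subtree has 6 nodes {tulip, teak, rose, aster, moss, lily}, right has 3 {lime, daisy, sage}.
  Root lily: left subtree has 5 nodes {tulip, teak, rose, aster, moss}, right has 0 { }.
    Root aster: left subtree has 3 nodes {tulip, teak, rose}, right has 1 {moss}.
      Root teak: left subtree has 1 node {tulip}, right has 1 {rose}.
  Root sage: left subtree has 2 nodes {lime, daisy}, right has 0 { }.
    Root lime: left subtree has 0 nodes { }, right has 1 {daisy}.

plum, lily, aster, teak, tulip, rose, moss, sage, lime, daisy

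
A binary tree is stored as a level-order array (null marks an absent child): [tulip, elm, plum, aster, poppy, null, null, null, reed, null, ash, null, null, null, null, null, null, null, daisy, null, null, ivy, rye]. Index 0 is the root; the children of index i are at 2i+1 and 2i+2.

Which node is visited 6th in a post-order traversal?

ash

Post-order visits the left subtree, then the right subtree, then the node.
At tulip: go left to elm.
  At elm: go left to aster.
    At aster: no left child.
    At aster: go right to reed.
      At reed: no left child.
      At reed: go right to daisy.
        daisy is a leaf — visit daisy.
      Visit reed.
    Visit aster.
  At elm: go right to poppy.
    At poppy: no left child.
    At poppy: go right to ash.
      At ash: go left to ivy.
        ivy is a leaf — visit ivy.
      At ash: go right to rye.
        rye is a leaf — visit rye.
      Visit ash.
    Visit poppy.
  Visit elm.
At tulip: go right to plum.
  plum is a leaf — visit plum.
Visit tulip.
Full post-order sequence: daisy, reed, aster, ivy, rye, ash, poppy, elm, plum, tulip.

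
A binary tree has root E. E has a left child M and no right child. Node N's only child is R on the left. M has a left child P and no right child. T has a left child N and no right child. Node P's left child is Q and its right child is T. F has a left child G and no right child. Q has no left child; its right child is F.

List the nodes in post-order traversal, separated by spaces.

G F Q R N T P M E

Post-order visits the left subtree, then the right subtree, then the node.
At E: go left to M.
  At M: go left to P.
    At P: go left to Q.
      At Q: no left child.
      At Q: go right to F.
        At F: go left to G.
          G is a leaf — visit G.
        At F: no right child.
        Visit F.
      Visit Q.
    At P: go right to T.
      At T: go left to N.
        At N: go left to R.
          R is a leaf — visit R.
        At N: no right child.
        Visit N.
      At T: no right child.
      Visit T.
    Visit P.
  At M: no right child.
  Visit M.
At E: no right child.
Visit E.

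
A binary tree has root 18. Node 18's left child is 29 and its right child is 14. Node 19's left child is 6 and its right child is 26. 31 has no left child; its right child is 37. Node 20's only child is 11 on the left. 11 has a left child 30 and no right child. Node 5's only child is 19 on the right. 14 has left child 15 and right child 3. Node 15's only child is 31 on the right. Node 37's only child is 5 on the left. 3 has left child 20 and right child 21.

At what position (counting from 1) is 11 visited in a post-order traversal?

Post-order visits the left subtree, then the right subtree, then the node.
At 18: go left to 29.
  29 is a leaf — visit 29.
At 18: go right to 14.
  At 14: go left to 15.
    At 15: no left child.
    At 15: go right to 31.
      At 31: no left child.
      At 31: go right to 37.
        At 37: go left to 5.
          At 5: no left child.
          At 5: go right to 19.
            At 19: go left to 6.
              6 is a leaf — visit 6.
            At 19: go right to 26.
              26 is a leaf — visit 26.
            Visit 19.
          Visit 5.
        At 37: no right child.
        Visit 37.
      Visit 31.
    Visit 15.
  At 14: go right to 3.
    At 3: go left to 20.
      At 20: go left to 11.
        At 11: go left to 30.
          30 is a leaf — visit 30.
        At 11: no right child.
        Visit 11.
      At 20: no right child.
      Visit 20.
    At 3: go right to 21.
      21 is a leaf — visit 21.
    Visit 3.
  Visit 14.
Visit 18.
Full post-order sequence: 29, 6, 26, 19, 5, 37, 31, 15, 30, 11, 20, 21, 3, 14, 18.

10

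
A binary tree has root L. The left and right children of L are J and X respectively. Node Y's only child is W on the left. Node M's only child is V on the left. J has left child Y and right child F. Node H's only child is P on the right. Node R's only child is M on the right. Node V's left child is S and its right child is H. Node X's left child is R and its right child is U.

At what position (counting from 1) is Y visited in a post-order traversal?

2

Post-order visits the left subtree, then the right subtree, then the node.
At L: go left to J.
  At J: go left to Y.
    At Y: go left to W.
      W is a leaf — visit W.
    At Y: no right child.
    Visit Y.
  At J: go right to F.
    F is a leaf — visit F.
  Visit J.
At L: go right to X.
  At X: go left to R.
    At R: no left child.
    At R: go right to M.
      At M: go left to V.
        At V: go left to S.
          S is a leaf — visit S.
        At V: go right to H.
          At H: no left child.
          At H: go right to P.
            P is a leaf — visit P.
          Visit H.
        Visit V.
      At M: no right child.
      Visit M.
    Visit R.
  At X: go right to U.
    U is a leaf — visit U.
  Visit X.
Visit L.
Full post-order sequence: W, Y, F, J, S, P, H, V, M, R, U, X, L.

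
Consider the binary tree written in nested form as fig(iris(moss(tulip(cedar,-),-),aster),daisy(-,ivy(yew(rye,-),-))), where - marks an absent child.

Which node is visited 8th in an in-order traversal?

In-order visits the left subtree, then the node, then the right subtree.
At fig: go left to iris.
  At iris: go left to moss.
    At moss: go left to tulip.
      At tulip: go left to cedar.
        cedar is a leaf — visit cedar.
      Visit tulip.
      At tulip: no right child.
    Visit moss.
    At moss: no right child.
  Visit iris.
  At iris: go right to aster.
    aster is a leaf — visit aster.
Visit fig.
At fig: go right to daisy.
  At daisy: no left child.
  Visit daisy.
  At daisy: go right to ivy.
    At ivy: go left to yew.
      At yew: go left to rye.
        rye is a leaf — visit rye.
      Visit yew.
      At yew: no right child.
    Visit ivy.
    At ivy: no right child.
Full in-order sequence: cedar, tulip, moss, iris, aster, fig, daisy, rye, yew, ivy.

rye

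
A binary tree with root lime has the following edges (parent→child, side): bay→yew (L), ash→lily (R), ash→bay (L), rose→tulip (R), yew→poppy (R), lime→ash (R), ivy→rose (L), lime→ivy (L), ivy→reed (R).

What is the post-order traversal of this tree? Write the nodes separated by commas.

Post-order visits the left subtree, then the right subtree, then the node.
At lime: go left to ivy.
  At ivy: go left to rose.
    At rose: no left child.
    At rose: go right to tulip.
      tulip is a leaf — visit tulip.
    Visit rose.
  At ivy: go right to reed.
    reed is a leaf — visit reed.
  Visit ivy.
At lime: go right to ash.
  At ash: go left to bay.
    At bay: go left to yew.
      At yew: no left child.
      At yew: go right to poppy.
        poppy is a leaf — visit poppy.
      Visit yew.
    At bay: no right child.
    Visit bay.
  At ash: go right to lily.
    lily is a leaf — visit lily.
  Visit ash.
Visit lime.

tulip, rose, reed, ivy, poppy, yew, bay, lily, ash, lime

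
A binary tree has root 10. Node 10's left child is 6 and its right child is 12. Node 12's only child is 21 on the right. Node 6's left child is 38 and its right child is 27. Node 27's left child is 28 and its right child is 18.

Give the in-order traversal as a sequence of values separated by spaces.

In-order visits the left subtree, then the node, then the right subtree.
At 10: go left to 6.
  At 6: go left to 38.
    38 is a leaf — visit 38.
  Visit 6.
  At 6: go right to 27.
    At 27: go left to 28.
      28 is a leaf — visit 28.
    Visit 27.
    At 27: go right to 18.
      18 is a leaf — visit 18.
Visit 10.
At 10: go right to 12.
  At 12: no left child.
  Visit 12.
  At 12: go right to 21.
    21 is a leaf — visit 21.

38 6 28 27 18 10 12 21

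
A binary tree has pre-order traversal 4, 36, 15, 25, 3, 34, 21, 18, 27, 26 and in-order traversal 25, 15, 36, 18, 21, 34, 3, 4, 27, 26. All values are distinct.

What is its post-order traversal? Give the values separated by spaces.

The first element of pre-order is the root; it splits in-order into left and right subtrees.
Root 4: left subtree has 7 nodes {25, 15, 36, 18, 21, 34, 3}, right has 2 {27, 26}.
  Root 36: left subtree has 2 nodes {25, 15}, right has 4 {18, 21, 34, 3}.
    Root 15: left subtree has 1 node {25}, right has 0 { }.
    Root 3: left subtree has 3 nodes {18, 21, 34}, right has 0 { }.
      Root 34: left subtree has 2 nodes {18, 21}, right has 0 { }.
        Root 21: left subtree has 1 node {18}, right has 0 { }.
  Root 27: left subtree has 0 nodes { }, right has 1 {26}.

25 15 18 21 34 3 36 26 27 4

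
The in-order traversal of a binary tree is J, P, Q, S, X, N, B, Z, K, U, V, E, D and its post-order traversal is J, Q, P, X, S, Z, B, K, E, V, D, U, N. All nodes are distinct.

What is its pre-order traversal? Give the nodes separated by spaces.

The last element of post-order is the root; it splits in-order into left and right subtrees.
Root N: left subtree has 5 nodes {J, P, Q, S, X}, right has 7 {B, Z, K, U, V, E, D}.
  Root S: left subtree has 3 nodes {J, P, Q}, right has 1 {X}.
    Root P: left subtree has 1 node {J}, right has 1 {Q}.
  Root U: left subtree has 3 nodes {B, Z, K}, right has 3 {V, E, D}.
    Root K: left subtree has 2 nodes {B, Z}, right has 0 { }.
      Root B: left subtree has 0 nodes { }, right has 1 {Z}.
    Root D: left subtree has 2 nodes {V, E}, right has 0 { }.
      Root V: left subtree has 0 nodes { }, right has 1 {E}.

N S P J Q X U K B Z D V E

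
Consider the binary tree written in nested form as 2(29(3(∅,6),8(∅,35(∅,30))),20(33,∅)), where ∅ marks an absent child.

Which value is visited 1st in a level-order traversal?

Level-order visits nodes level by level from the root, left to right within each level.
Level 0: 2
Level 1: 29, 20
Level 2: 3, 8, 33
Level 3: 6, 35
Level 4: 30
Full level-order sequence: 2, 29, 20, 3, 8, 33, 6, 35, 30.

2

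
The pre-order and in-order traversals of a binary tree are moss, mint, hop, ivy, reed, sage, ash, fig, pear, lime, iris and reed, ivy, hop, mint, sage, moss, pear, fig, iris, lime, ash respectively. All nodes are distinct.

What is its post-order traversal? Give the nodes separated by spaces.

The first element of pre-order is the root; it splits in-order into left and right subtrees.
Root moss: left subtree has 5 nodes {reed, ivy, hop, mint, sage}, right has 5 {pear, fig, iris, lime, ash}.
  Root mint: left subtree has 3 nodes {reed, ivy, hop}, right has 1 {sage}.
    Root hop: left subtree has 2 nodes {reed, ivy}, right has 0 { }.
      Root ivy: left subtree has 1 node {reed}, right has 0 { }.
  Root ash: left subtree has 4 nodes {pear, fig, iris, lime}, right has 0 { }.
    Root fig: left subtree has 1 node {pear}, right has 2 {iris, lime}.
      Root lime: left subtree has 1 node {iris}, right has 0 { }.

reed ivy hop sage mint pear iris lime fig ash moss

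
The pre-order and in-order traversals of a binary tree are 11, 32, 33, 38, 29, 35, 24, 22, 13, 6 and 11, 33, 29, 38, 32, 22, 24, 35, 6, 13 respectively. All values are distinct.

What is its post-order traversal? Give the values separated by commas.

The first element of pre-order is the root; it splits in-order into left and right subtrees.
Root 11: left subtree has 0 nodes { }, right has 9 {33, 29, 38, 32, 22, 24, 35, 6, 13}.
  Root 32: left subtree has 3 nodes {33, 29, 38}, right has 5 {22, 24, 35, 6, 13}.
    Root 33: left subtree has 0 nodes { }, right has 2 {29, 38}.
      Root 38: left subtree has 1 node {29}, right has 0 { }.
    Root 35: left subtree has 2 nodes {22, 24}, right has 2 {6, 13}.
      Root 24: left subtree has 1 node {22}, right has 0 { }.
      Root 13: left subtree has 1 node {6}, right has 0 { }.

29, 38, 33, 22, 24, 6, 13, 35, 32, 11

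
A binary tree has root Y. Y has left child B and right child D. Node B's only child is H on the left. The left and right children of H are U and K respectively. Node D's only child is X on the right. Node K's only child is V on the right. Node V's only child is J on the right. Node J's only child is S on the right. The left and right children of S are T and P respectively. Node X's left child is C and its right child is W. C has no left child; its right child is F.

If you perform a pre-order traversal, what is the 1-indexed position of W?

Pre-order visits the node, then its left subtree, then its right subtree.
Visit Y.
At Y: go left to B.
  Visit B.
  At B: go left to H.
    Visit H.
    At H: go left to U.
      U is a leaf — visit U.
    At H: go right to K.
      Visit K.
      At K: no left child.
      At K: go right to V.
        Visit V.
        At V: no left child.
        At V: go right to J.
          Visit J.
          At J: no left child.
          At J: go right to S.
            Visit S.
            At S: go left to T.
              T is a leaf — visit T.
            At S: go right to P.
              P is a leaf — visit P.
  At B: no right child.
At Y: go right to D.
  Visit D.
  At D: no left child.
  At D: go right to X.
    Visit X.
    At X: go left to C.
      Visit C.
      At C: no left child.
      At C: go right to F.
        F is a leaf — visit F.
    At X: go right to W.
      W is a leaf — visit W.
Full pre-order sequence: Y, B, H, U, K, V, J, S, T, P, D, X, C, F, W.

15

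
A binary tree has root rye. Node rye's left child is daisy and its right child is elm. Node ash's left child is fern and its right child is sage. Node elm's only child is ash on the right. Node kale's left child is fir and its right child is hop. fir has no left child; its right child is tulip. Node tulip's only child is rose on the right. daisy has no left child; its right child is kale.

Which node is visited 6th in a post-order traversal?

Post-order visits the left subtree, then the right subtree, then the node.
At rye: go left to daisy.
  At daisy: no left child.
  At daisy: go right to kale.
    At kale: go left to fir.
      At fir: no left child.
      At fir: go right to tulip.
        At tulip: no left child.
        At tulip: go right to rose.
          rose is a leaf — visit rose.
        Visit tulip.
      Visit fir.
    At kale: go right to hop.
      hop is a leaf — visit hop.
    Visit kale.
  Visit daisy.
At rye: go right to elm.
  At elm: no left child.
  At elm: go right to ash.
    At ash: go left to fern.
      fern is a leaf — visit fern.
    At ash: go right to sage.
      sage is a leaf — visit sage.
    Visit ash.
  Visit elm.
Visit rye.
Full post-order sequence: rose, tulip, fir, hop, kale, daisy, fern, sage, ash, elm, rye.

daisy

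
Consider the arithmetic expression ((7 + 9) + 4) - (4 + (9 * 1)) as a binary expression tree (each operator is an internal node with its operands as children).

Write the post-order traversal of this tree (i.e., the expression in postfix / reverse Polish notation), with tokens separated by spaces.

7 9 + 4 + 4 9 1 * + -

Post-order on an expression tree gives postfix notation: for each operator, emit left operand, right operand, then the operator.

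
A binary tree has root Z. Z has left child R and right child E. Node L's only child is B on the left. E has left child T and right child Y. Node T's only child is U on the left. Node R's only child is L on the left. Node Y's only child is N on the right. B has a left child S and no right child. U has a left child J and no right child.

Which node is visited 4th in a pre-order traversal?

Pre-order visits the node, then its left subtree, then its right subtree.
Visit Z.
At Z: go left to R.
  Visit R.
  At R: go left to L.
    Visit L.
    At L: go left to B.
      Visit B.
      At B: go left to S.
        S is a leaf — visit S.
      At B: no right child.
    At L: no right child.
  At R: no right child.
At Z: go right to E.
  Visit E.
  At E: go left to T.
    Visit T.
    At T: go left to U.
      Visit U.
      At U: go left to J.
        J is a leaf — visit J.
      At U: no right child.
    At T: no right child.
  At E: go right to Y.
    Visit Y.
    At Y: no left child.
    At Y: go right to N.
      N is a leaf — visit N.
Full pre-order sequence: Z, R, L, B, S, E, T, U, J, Y, N.

B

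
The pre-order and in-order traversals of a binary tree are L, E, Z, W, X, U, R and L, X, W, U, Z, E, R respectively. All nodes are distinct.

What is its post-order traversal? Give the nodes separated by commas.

X, U, W, Z, R, E, L

The first element of pre-order is the root; it splits in-order into left and right subtrees.
Root L: left subtree has 0 nodes { }, right has 6 {X, W, U, Z, E, R}.
  Root E: left subtree has 4 nodes {X, W, U, Z}, right has 1 {R}.
    Root Z: left subtree has 3 nodes {X, W, U}, right has 0 { }.
      Root W: left subtree has 1 node {X}, right has 1 {U}.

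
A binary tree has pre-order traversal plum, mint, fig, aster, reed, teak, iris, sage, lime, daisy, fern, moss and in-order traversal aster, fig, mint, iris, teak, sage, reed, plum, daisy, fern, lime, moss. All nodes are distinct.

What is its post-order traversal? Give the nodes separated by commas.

The first element of pre-order is the root; it splits in-order into left and right subtrees.
Root plum: left subtree has 7 nodes {aster, fig, mint, iris, teak, sage, reed}, right has 4 {daisy, fern, lime, moss}.
  Root mint: left subtree has 2 nodes {aster, fig}, right has 4 {iris, teak, sage, reed}.
    Root fig: left subtree has 1 node {aster}, right has 0 { }.
    Root reed: left subtree has 3 nodes {iris, teak, sage}, right has 0 { }.
      Root teak: left subtree has 1 node {iris}, right has 1 {sage}.
  Root lime: left subtree has 2 nodes {daisy, fern}, right has 1 {moss}.
    Root daisy: left subtree has 0 nodes { }, right has 1 {fern}.

aster, fig, iris, sage, teak, reed, mint, fern, daisy, moss, lime, plum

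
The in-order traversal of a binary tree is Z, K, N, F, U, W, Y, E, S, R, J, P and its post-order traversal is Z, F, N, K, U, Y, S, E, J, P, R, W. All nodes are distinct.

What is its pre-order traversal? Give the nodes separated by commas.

W, U, K, Z, N, F, R, E, Y, S, P, J

The last element of post-order is the root; it splits in-order into left and right subtrees.
Root W: left subtree has 5 nodes {Z, K, N, F, U}, right has 6 {Y, E, S, R, J, P}.
  Root U: left subtree has 4 nodes {Z, K, N, F}, right has 0 { }.
    Root K: left subtree has 1 node {Z}, right has 2 {N, F}.
      Root N: left subtree has 0 nodes { }, right has 1 {F}.
  Root R: left subtree has 3 nodes {Y, E, S}, right has 2 {J, P}.
    Root E: left subtree has 1 node {Y}, right has 1 {S}.
    Root P: left subtree has 1 node {J}, right has 0 { }.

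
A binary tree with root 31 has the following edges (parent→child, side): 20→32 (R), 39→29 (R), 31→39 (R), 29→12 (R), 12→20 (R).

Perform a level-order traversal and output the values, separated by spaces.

31 39 29 12 20 32

Level-order visits nodes level by level from the root, left to right within each level.
Level 0: 31
Level 1: 39
Level 2: 29
Level 3: 12
Level 4: 20
Level 5: 32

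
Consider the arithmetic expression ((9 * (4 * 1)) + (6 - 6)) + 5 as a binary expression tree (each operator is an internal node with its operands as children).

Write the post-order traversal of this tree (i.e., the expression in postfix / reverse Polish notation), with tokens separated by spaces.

9 4 1 * * 6 6 - + 5 +

Post-order on an expression tree gives postfix notation: for each operator, emit left operand, right operand, then the operator.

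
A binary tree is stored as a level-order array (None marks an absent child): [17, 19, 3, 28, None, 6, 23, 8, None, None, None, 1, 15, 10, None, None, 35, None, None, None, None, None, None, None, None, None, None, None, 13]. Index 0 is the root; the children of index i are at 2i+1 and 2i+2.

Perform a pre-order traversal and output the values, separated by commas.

17, 19, 28, 8, 35, 3, 6, 1, 15, 23, 10, 13

Pre-order visits the node, then its left subtree, then its right subtree.
Visit 17.
At 17: go left to 19.
  Visit 19.
  At 19: go left to 28.
    Visit 28.
    At 28: go left to 8.
      Visit 8.
      At 8: no left child.
      At 8: go right to 35.
        35 is a leaf — visit 35.
    At 28: no right child.
  At 19: no right child.
At 17: go right to 3.
  Visit 3.
  At 3: go left to 6.
    Visit 6.
    At 6: go left to 1.
      1 is a leaf — visit 1.
    At 6: go right to 15.
      15 is a leaf — visit 15.
  At 3: go right to 23.
    Visit 23.
    At 23: go left to 10.
      Visit 10.
      At 10: no left child.
      At 10: go right to 13.
        13 is a leaf — visit 13.
    At 23: no right child.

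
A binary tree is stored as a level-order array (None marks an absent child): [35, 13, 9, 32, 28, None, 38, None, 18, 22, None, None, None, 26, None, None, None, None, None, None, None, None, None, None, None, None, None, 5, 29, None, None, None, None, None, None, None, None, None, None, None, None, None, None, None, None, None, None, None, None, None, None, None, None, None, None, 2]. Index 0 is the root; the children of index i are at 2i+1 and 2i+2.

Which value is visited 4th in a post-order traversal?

28

Post-order visits the left subtree, then the right subtree, then the node.
At 35: go left to 13.
  At 13: go left to 32.
    At 32: no left child.
    At 32: go right to 18.
      18 is a leaf — visit 18.
    Visit 32.
  At 13: go right to 28.
    At 28: go left to 22.
      22 is a leaf — visit 22.
    At 28: no right child.
    Visit 28.
  Visit 13.
At 35: go right to 9.
  At 9: no left child.
  At 9: go right to 38.
    At 38: go left to 26.
      At 26: go left to 5.
        At 5: go left to 2.
          2 is a leaf — visit 2.
        At 5: no right child.
        Visit 5.
      At 26: go right to 29.
        29 is a leaf — visit 29.
      Visit 26.
    At 38: no right child.
    Visit 38.
  Visit 9.
Visit 35.
Full post-order sequence: 18, 32, 22, 28, 13, 2, 5, 29, 26, 38, 9, 35.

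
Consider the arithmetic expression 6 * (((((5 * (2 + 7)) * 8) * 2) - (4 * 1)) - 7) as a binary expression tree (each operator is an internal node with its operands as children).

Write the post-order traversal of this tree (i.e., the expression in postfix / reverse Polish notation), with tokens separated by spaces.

Post-order on an expression tree gives postfix notation: for each operator, emit left operand, right operand, then the operator.

6 5 2 7 + * 8 * 2 * 4 1 * - 7 - *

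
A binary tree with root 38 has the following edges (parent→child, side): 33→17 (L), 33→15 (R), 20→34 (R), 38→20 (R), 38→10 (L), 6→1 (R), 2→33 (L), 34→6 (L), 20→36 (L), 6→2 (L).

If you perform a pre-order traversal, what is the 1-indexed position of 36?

Pre-order visits the node, then its left subtree, then its right subtree.
Visit 38.
At 38: go left to 10.
  10 is a leaf — visit 10.
At 38: go right to 20.
  Visit 20.
  At 20: go left to 36.
    36 is a leaf — visit 36.
  At 20: go right to 34.
    Visit 34.
    At 34: go left to 6.
      Visit 6.
      At 6: go left to 2.
        Visit 2.
        At 2: go left to 33.
          Visit 33.
          At 33: go left to 17.
            17 is a leaf — visit 17.
          At 33: go right to 15.
            15 is a leaf — visit 15.
        At 2: no right child.
      At 6: go right to 1.
        1 is a leaf — visit 1.
    At 34: no right child.
Full pre-order sequence: 38, 10, 20, 36, 34, 6, 2, 33, 17, 15, 1.

4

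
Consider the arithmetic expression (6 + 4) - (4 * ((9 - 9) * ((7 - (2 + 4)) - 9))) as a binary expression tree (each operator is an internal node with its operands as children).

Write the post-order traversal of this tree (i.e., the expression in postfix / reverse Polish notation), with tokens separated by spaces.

Post-order on an expression tree gives postfix notation: for each operator, emit left operand, right operand, then the operator.

6 4 + 4 9 9 - 7 2 4 + - 9 - * * -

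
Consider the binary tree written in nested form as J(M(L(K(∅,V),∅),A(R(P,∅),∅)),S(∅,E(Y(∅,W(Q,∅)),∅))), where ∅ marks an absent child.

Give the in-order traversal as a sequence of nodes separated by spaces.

K V L M P R A J S Y Q W E

In-order visits the left subtree, then the node, then the right subtree.
At J: go left to M.
  At M: go left to L.
    At L: go left to K.
      At K: no left child.
      Visit K.
      At K: go right to V.
        V is a leaf — visit V.
    Visit L.
    At L: no right child.
  Visit M.
  At M: go right to A.
    At A: go left to R.
      At R: go left to P.
        P is a leaf — visit P.
      Visit R.
      At R: no right child.
    Visit A.
    At A: no right child.
Visit J.
At J: go right to S.
  At S: no left child.
  Visit S.
  At S: go right to E.
    At E: go left to Y.
      At Y: no left child.
      Visit Y.
      At Y: go right to W.
        At W: go left to Q.
          Q is a leaf — visit Q.
        Visit W.
        At W: no right child.
    Visit E.
    At E: no right child.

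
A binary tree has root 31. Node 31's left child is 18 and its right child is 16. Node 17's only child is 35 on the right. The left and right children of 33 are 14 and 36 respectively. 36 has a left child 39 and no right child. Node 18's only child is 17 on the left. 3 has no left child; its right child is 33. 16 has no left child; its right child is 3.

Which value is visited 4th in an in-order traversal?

In-order visits the left subtree, then the node, then the right subtree.
At 31: go left to 18.
  At 18: go left to 17.
    At 17: no left child.
    Visit 17.
    At 17: go right to 35.
      35 is a leaf — visit 35.
  Visit 18.
  At 18: no right child.
Visit 31.
At 31: go right to 16.
  At 16: no left child.
  Visit 16.
  At 16: go right to 3.
    At 3: no left child.
    Visit 3.
    At 3: go right to 33.
      At 33: go left to 14.
        14 is a leaf — visit 14.
      Visit 33.
      At 33: go right to 36.
        At 36: go left to 39.
          39 is a leaf — visit 39.
        Visit 36.
        At 36: no right child.
Full in-order sequence: 17, 35, 18, 31, 16, 3, 14, 33, 39, 36.

31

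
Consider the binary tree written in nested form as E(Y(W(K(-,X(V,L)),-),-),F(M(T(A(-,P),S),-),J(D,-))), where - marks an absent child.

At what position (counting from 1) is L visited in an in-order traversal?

4

In-order visits the left subtree, then the node, then the right subtree.
At E: go left to Y.
  At Y: go left to W.
    At W: go left to K.
      At K: no left child.
      Visit K.
      At K: go right to X.
        At X: go left to V.
          V is a leaf — visit V.
        Visit X.
        At X: go right to L.
          L is a leaf — visit L.
    Visit W.
    At W: no right child.
  Visit Y.
  At Y: no right child.
Visit E.
At E: go right to F.
  At F: go left to M.
    At M: go left to T.
      At T: go left to A.
        At A: no left child.
        Visit A.
        At A: go right to P.
          P is a leaf — visit P.
      Visit T.
      At T: go right to S.
        S is a leaf — visit S.
    Visit M.
    At M: no right child.
  Visit F.
  At F: go right to J.
    At J: go left to D.
      D is a leaf — visit D.
    Visit J.
    At J: no right child.
Full in-order sequence: K, V, X, L, W, Y, E, A, P, T, S, M, F, D, J.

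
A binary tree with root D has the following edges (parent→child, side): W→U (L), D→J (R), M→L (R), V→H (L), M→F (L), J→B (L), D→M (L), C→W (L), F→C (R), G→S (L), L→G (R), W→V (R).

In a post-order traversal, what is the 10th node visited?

Post-order visits the left subtree, then the right subtree, then the node.
At D: go left to M.
  At M: go left to F.
    At F: no left child.
    At F: go right to C.
      At C: go left to W.
        At W: go left to U.
          U is a leaf — visit U.
        At W: go right to V.
          At V: go left to H.
            H is a leaf — visit H.
          At V: no right child.
          Visit V.
        Visit W.
      At C: no right child.
      Visit C.
    Visit F.
  At M: go right to L.
    At L: no left child.
    At L: go right to G.
      At G: go left to S.
        S is a leaf — visit S.
      At G: no right child.
      Visit G.
    Visit L.
  Visit M.
At D: go right to J.
  At J: go left to B.
    B is a leaf — visit B.
  At J: no right child.
  Visit J.
Visit D.
Full post-order sequence: U, H, V, W, C, F, S, G, L, M, B, J, D.

M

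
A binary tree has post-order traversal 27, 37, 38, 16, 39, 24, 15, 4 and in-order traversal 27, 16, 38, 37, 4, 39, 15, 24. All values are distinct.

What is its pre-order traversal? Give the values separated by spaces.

4 16 27 38 37 15 39 24

The last element of post-order is the root; it splits in-order into left and right subtrees.
Root 4: left subtree has 4 nodes {27, 16, 38, 37}, right has 3 {39, 15, 24}.
  Root 16: left subtree has 1 node {27}, right has 2 {38, 37}.
    Root 38: left subtree has 0 nodes { }, right has 1 {37}.
  Root 15: left subtree has 1 node {39}, right has 1 {24}.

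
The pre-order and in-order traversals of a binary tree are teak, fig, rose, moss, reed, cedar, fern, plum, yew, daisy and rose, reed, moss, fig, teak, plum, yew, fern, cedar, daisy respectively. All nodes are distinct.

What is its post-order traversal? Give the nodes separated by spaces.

The first element of pre-order is the root; it splits in-order into left and right subtrees.
Root teak: left subtree has 4 nodes {rose, reed, moss, fig}, right has 5 {plum, yew, fern, cedar, daisy}.
  Root fig: left subtree has 3 nodes {rose, reed, moss}, right has 0 { }.
    Root rose: left subtree has 0 nodes { }, right has 2 {reed, moss}.
      Root moss: left subtree has 1 node {reed}, right has 0 { }.
  Root cedar: left subtree has 3 nodes {plum, yew, fern}, right has 1 {daisy}.
    Root fern: left subtree has 2 nodes {plum, yew}, right has 0 { }.
      Root plum: left subtree has 0 nodes { }, right has 1 {yew}.

reed moss rose fig yew plum fern daisy cedar teak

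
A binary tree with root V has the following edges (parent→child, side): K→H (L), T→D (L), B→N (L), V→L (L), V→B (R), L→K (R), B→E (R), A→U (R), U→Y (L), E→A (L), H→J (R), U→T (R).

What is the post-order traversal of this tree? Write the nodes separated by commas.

Post-order visits the left subtree, then the right subtree, then the node.
At V: go left to L.
  At L: no left child.
  At L: go right to K.
    At K: go left to H.
      At H: no left child.
      At H: go right to J.
        J is a leaf — visit J.
      Visit H.
    At K: no right child.
    Visit K.
  Visit L.
At V: go right to B.
  At B: go left to N.
    N is a leaf — visit N.
  At B: go right to E.
    At E: go left to A.
      At A: no left child.
      At A: go right to U.
        At U: go left to Y.
          Y is a leaf — visit Y.
        At U: go right to T.
          At T: go left to D.
            D is a leaf — visit D.
          At T: no right child.
          Visit T.
        Visit U.
      Visit A.
    At E: no right child.
    Visit E.
  Visit B.
Visit V.

J, H, K, L, N, Y, D, T, U, A, E, B, V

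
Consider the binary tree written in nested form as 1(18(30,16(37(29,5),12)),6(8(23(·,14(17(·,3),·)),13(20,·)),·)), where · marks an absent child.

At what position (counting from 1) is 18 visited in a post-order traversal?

Post-order visits the left subtree, then the right subtree, then the node.
At 1: go left to 18.
  At 18: go left to 30.
    30 is a leaf — visit 30.
  At 18: go right to 16.
    At 16: go left to 37.
      At 37: go left to 29.
        29 is a leaf — visit 29.
      At 37: go right to 5.
        5 is a leaf — visit 5.
      Visit 37.
    At 16: go right to 12.
      12 is a leaf — visit 12.
    Visit 16.
  Visit 18.
At 1: go right to 6.
  At 6: go left to 8.
    At 8: go left to 23.
      At 23: no left child.
      At 23: go right to 14.
        At 14: go left to 17.
          At 17: no left child.
          At 17: go right to 3.
            3 is a leaf — visit 3.
          Visit 17.
        At 14: no right child.
        Visit 14.
      Visit 23.
    At 8: go right to 13.
      At 13: go left to 20.
        20 is a leaf — visit 20.
      At 13: no right child.
      Visit 13.
    Visit 8.
  At 6: no right child.
  Visit 6.
Visit 1.
Full post-order sequence: 30, 29, 5, 37, 12, 16, 18, 3, 17, 14, 23, 20, 13, 8, 6, 1.

7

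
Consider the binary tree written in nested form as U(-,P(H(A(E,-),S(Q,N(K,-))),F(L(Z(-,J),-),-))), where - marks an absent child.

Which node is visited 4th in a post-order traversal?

Post-order visits the left subtree, then the right subtree, then the node.
At U: no left child.
At U: go right to P.
  At P: go left to H.
    At H: go left to A.
      At A: go left to E.
        E is a leaf — visit E.
      At A: no right child.
      Visit A.
    At H: go right to S.
      At S: go left to Q.
        Q is a leaf — visit Q.
      At S: go right to N.
        At N: go left to K.
          K is a leaf — visit K.
        At N: no right child.
        Visit N.
      Visit S.
    Visit H.
  At P: go right to F.
    At F: go left to L.
      At L: go left to Z.
        At Z: no left child.
        At Z: go right to J.
          J is a leaf — visit J.
        Visit Z.
      At L: no right child.
      Visit L.
    At F: no right child.
    Visit F.
  Visit P.
Visit U.
Full post-order sequence: E, A, Q, K, N, S, H, J, Z, L, F, P, U.

K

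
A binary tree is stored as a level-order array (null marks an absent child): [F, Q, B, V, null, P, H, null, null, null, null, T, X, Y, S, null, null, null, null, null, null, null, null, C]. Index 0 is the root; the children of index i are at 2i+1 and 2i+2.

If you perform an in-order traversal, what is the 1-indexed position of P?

In-order visits the left subtree, then the node, then the right subtree.
At F: go left to Q.
  At Q: go left to V.
    V is a leaf — visit V.
  Visit Q.
  At Q: no right child.
Visit F.
At F: go right to B.
  At B: go left to P.
    At P: go left to T.
      At T: go left to C.
        C is a leaf — visit C.
      Visit T.
      At T: no right child.
    Visit P.
    At P: go right to X.
      X is a leaf — visit X.
  Visit B.
  At B: go right to H.
    At H: go left to Y.
      Y is a leaf — visit Y.
    Visit H.
    At H: go right to S.
      S is a leaf — visit S.
Full in-order sequence: V, Q, F, C, T, P, X, B, Y, H, S.

6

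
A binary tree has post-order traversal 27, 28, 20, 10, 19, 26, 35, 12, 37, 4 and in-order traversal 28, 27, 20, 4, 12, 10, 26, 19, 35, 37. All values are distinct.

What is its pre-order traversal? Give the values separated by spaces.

The last element of post-order is the root; it splits in-order into left and right subtrees.
Root 4: left subtree has 3 nodes {28, 27, 20}, right has 6 {12, 10, 26, 19, 35, 37}.
  Root 20: left subtree has 2 nodes {28, 27}, right has 0 { }.
    Root 28: left subtree has 0 nodes { }, right has 1 {27}.
  Root 37: left subtree has 5 nodes {12, 10, 26, 19, 35}, right has 0 { }.
    Root 12: left subtree has 0 nodes { }, right has 4 {10, 26, 19, 35}.
      Root 35: left subtree has 3 nodes {10, 26, 19}, right has 0 { }.
        Root 26: left subtree has 1 node {10}, right has 1 {19}.

4 20 28 27 37 12 35 26 10 19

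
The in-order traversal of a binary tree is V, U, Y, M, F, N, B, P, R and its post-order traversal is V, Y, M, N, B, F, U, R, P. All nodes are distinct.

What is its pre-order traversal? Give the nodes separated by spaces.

P U V F M Y B N R

The last element of post-order is the root; it splits in-order into left and right subtrees.
Root P: left subtree has 7 nodes {V, U, Y, M, F, N, B}, right has 1 {R}.
  Root U: left subtree has 1 node {V}, right has 5 {Y, M, F, N, B}.
    Root F: left subtree has 2 nodes {Y, M}, right has 2 {N, B}.
      Root M: left subtree has 1 node {Y}, right has 0 { }.
      Root B: left subtree has 1 node {N}, right has 0 { }.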